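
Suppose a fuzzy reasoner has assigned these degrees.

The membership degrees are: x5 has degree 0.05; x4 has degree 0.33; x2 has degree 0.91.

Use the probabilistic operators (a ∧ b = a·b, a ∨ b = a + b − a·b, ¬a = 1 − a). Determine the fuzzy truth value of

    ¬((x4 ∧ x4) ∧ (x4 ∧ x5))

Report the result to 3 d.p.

0.998

x4 ∧ x4 = a·b on (0.3300, 0.3300) = 0.1089
x4 ∧ x5 = a·b on (0.3300, 0.0500) = 0.0165
(x4 ∧ x4) ∧ (x4 ∧ x5) = a·b on (0.1089, 0.0165) = 0.0018
¬((x4 ∧ x4) ∧ (x4 ∧ x5)) = 1 − 0.0018 = 0.9982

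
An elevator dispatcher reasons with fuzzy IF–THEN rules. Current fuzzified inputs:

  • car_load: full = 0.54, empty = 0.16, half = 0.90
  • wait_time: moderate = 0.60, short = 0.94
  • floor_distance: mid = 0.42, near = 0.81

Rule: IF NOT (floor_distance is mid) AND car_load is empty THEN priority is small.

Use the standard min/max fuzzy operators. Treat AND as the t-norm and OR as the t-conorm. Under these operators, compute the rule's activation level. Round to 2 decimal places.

0.16

firing strength: ¬mid=1−0.42=0.58, empty=0.16; AND[min(a, b)] → w = 0.16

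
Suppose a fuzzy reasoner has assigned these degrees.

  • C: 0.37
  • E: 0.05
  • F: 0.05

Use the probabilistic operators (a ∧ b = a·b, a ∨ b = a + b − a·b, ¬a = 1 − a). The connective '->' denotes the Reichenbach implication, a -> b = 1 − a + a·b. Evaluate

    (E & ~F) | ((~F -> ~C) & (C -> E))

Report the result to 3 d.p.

0.448

~F = 1 − 0.0500 = 0.9500
E & ~F = a·b on (0.0500, 0.9500) = 0.0475
~F = 1 − 0.0500 = 0.9500
~C = 1 − 0.3700 = 0.6300
~F -> ~C  [Reichenbach: 1 − a + a·b] with a=0.9500, b=0.6300 → 0.6485
C -> E  [Reichenbach: 1 − a + a·b] with a=0.3700, b=0.0500 → 0.6485
(~F -> ~C) & (C -> E) = a·b on (0.6485, 0.6485) = 0.4206
(E & ~F) | ((~F -> ~C) & (C -> E)) = a + b − a·b on (0.0475, 0.4206) = 0.4481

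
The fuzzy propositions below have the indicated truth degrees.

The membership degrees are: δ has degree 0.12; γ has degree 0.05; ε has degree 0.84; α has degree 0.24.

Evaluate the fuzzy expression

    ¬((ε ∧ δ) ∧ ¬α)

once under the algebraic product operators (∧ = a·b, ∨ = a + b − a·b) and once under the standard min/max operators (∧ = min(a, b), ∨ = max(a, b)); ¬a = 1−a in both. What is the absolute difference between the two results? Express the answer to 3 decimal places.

0.043

Under algebraic product:
  ε ∧ δ = a·b on (0.8400, 0.1200) = 0.1008
  ¬α = 1 − 0.2400 = 0.7600
  (ε ∧ δ) ∧ ¬α = a·b on (0.1008, 0.7600) = 0.0766
  ¬((ε ∧ δ) ∧ ¬α) = 1 − 0.0766 = 0.9234
  → value = 0.9234
Under standard min/max:
  ε ∧ δ = min(a, b) on (0.84, 0.12) = 0.12
  ¬α = 1 − 0.24 = 0.76
  (ε ∧ δ) ∧ ¬α = min(a, b) on (0.12, 0.76) = 0.12
  ¬((ε ∧ δ) ∧ ¬α) = 1 − 0.12 = 0.88
  → value = 0.8800
|0.9234 − 0.8800| = 0.043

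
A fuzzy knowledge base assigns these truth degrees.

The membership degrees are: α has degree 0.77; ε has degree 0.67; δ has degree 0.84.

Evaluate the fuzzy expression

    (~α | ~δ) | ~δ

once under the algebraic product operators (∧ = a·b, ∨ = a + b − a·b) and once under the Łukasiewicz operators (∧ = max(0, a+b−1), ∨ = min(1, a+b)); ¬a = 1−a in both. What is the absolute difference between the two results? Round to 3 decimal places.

Under algebraic product:
  ~α = 1 − 0.7700 = 0.2300
  ~δ = 1 − 0.8400 = 0.1600
  ~α | ~δ = a + b − a·b on (0.2300, 0.1600) = 0.3532
  ~δ = 1 − 0.8400 = 0.1600
  (~α | ~δ) | ~δ = a + b − a·b on (0.3532, 0.1600) = 0.4567
  → value = 0.4567
Under Łukasiewicz:
  ~α = 1 − 0.77 = 0.23
  ~δ = 1 − 0.84 = 0.16
  ~α | ~δ = min(1, a+b) on (0.23, 0.16) = 0.39
  ~δ = 1 − 0.84 = 0.16
  (~α | ~δ) | ~δ = min(1, a+b) on (0.39, 0.16) = 0.55
  → value = 0.5500
|0.4567 − 0.5500| = 0.093

0.093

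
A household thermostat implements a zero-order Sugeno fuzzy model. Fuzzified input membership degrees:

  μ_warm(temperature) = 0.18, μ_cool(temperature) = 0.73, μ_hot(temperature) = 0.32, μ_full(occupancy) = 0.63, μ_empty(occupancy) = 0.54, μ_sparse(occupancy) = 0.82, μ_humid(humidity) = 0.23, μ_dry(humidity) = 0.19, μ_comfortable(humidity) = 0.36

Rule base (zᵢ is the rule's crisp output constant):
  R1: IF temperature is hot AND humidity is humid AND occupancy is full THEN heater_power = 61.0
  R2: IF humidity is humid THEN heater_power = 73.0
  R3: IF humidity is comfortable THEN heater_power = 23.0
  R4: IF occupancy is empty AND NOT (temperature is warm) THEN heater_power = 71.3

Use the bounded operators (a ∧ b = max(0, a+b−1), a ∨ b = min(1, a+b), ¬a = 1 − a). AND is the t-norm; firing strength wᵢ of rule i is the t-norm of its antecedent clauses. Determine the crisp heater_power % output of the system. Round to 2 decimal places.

R1 (z=61.0): hot=0.32, humid=0.23, full=0.63; AND[max(0, a+b−1)] → w = 0.00
R2 (z=73.0): humid=0.23 → w = 0.23
R3 (z=23.0): comfortable=0.36 → w = 0.36
R4 (z=71.3): empty=0.54, ¬warm=1−0.18=0.82; AND[max(0, a+b−1)] → w = 0.36
Weighted average = (0.00·61.0 + 0.23·73.0 + 0.36·23.0 + 0.36·71.3) / (0.00 + 0.23 + 0.36 + 0.36)
  = 50.7380 / 0.9500 = 53.41

53.41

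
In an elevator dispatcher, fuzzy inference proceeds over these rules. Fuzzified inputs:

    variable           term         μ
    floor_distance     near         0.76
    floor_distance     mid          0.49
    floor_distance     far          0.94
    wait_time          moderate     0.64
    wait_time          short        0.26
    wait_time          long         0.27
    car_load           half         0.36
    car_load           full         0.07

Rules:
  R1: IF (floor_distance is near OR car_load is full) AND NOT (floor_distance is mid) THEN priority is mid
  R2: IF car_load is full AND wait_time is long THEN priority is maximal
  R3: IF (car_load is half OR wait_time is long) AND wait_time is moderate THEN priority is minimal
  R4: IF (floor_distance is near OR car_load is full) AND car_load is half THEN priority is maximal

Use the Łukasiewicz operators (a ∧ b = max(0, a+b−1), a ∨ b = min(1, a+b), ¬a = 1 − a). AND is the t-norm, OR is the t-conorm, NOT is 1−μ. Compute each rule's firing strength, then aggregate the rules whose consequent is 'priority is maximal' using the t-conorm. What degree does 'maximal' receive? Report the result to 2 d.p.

R1: (near=0.76 OR full=0.07) = 0.83; AND[max(0, a+b−1)] with ¬mid=1−0.49=0.51 → w = 0.34
R2: full=0.07, long=0.27; AND[max(0, a+b−1)] → w = 0.00
R3: (half=0.36 OR long=0.27) = 0.63; AND[max(0, a+b−1)] with moderate=0.64 → w = 0.27
R4: (near=0.76 OR full=0.07) = 0.83; AND[max(0, a+b−1)] with half=0.36 → w = 0.19
Rules with consequent 'maximal': {R2, R4} → strengths 0.00, 0.19
Aggregate via t-conorm [min(1, a+b)]: 0.19

0.19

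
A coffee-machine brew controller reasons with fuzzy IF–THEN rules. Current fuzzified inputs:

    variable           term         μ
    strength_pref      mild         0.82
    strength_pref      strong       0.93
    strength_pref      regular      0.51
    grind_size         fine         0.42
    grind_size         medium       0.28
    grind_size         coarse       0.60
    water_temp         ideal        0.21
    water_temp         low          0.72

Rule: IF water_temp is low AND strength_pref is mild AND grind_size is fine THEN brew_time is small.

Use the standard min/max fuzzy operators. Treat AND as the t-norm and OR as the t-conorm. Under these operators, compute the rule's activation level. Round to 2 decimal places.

firing strength: low=0.72, mild=0.82, fine=0.42; AND[min(a, b)] → w = 0.42

0.42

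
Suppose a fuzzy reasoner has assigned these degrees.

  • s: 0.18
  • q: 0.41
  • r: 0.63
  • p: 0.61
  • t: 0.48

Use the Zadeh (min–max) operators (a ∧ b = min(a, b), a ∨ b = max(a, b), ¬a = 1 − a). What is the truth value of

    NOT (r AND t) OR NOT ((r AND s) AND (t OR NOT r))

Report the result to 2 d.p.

0.82

r AND t = min(a, b) on (0.63, 0.48) = 0.48
NOT (r AND t) = 1 − 0.48 = 0.52
r AND s = min(a, b) on (0.63, 0.18) = 0.18
NOT r = 1 − 0.63 = 0.37
t OR NOT r = max(a, b) on (0.48, 0.37) = 0.48
(r AND s) AND (t OR NOT r) = min(a, b) on (0.18, 0.48) = 0.18
NOT ((r AND s) AND (t OR NOT r)) = 1 − 0.18 = 0.82
NOT (r AND t) OR NOT ((r AND s) AND (t OR NOT r)) = max(a, b) on (0.52, 0.82) = 0.82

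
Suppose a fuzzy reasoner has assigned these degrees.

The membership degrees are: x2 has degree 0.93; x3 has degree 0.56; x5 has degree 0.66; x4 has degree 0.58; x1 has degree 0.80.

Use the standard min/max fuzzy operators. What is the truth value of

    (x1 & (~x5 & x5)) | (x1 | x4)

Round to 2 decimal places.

0.80

~x5 = 1 − 0.66 = 0.34
~x5 & x5 = min(a, b) on (0.34, 0.66) = 0.34
x1 & (~x5 & x5) = min(a, b) on (0.80, 0.34) = 0.34
x1 | x4 = max(a, b) on (0.80, 0.58) = 0.80
(x1 & (~x5 & x5)) | (x1 | x4) = max(a, b) on (0.34, 0.80) = 0.80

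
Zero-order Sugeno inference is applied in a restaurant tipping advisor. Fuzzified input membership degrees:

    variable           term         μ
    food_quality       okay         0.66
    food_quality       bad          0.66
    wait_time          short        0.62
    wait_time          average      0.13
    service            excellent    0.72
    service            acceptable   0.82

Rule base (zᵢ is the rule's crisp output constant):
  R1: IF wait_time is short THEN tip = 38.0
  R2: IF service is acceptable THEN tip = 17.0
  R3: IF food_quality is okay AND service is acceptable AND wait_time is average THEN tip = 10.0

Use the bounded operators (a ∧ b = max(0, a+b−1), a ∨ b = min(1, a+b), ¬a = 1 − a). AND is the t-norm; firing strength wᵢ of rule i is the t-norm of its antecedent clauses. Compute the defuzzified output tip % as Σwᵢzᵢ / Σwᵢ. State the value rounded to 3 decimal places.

R1 (z=38.0): short=0.62 → w = 0.62
R2 (z=17.0): acceptable=0.82 → w = 0.82
R3 (z=10.0): okay=0.66, acceptable=0.82, average=0.13; AND[max(0, a+b−1)] → w = 0.00
Weighted average = (0.62·38.0 + 0.82·17.0 + 0.00·10.0) / (0.62 + 0.82 + 0.00)
  = 37.5000 / 1.4400 = 26.042

26.042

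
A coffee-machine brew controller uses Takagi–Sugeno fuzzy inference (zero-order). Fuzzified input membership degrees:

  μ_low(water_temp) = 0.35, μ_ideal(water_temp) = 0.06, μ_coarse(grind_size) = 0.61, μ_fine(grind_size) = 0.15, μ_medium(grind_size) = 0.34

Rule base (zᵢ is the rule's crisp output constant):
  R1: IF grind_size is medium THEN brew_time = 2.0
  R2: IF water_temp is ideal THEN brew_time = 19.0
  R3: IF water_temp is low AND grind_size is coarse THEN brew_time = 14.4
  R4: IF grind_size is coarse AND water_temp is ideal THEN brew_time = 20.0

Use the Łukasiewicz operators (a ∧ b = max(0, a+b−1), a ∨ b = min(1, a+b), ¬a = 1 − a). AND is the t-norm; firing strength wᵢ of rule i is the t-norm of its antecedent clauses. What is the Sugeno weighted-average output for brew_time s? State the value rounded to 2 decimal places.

4.55

R1 (z=2.0): medium=0.34 → w = 0.34
R2 (z=19.0): ideal=0.06 → w = 0.06
R3 (z=14.4): low=0.35, coarse=0.61; AND[max(0, a+b−1)] → w = 0.00
R4 (z=20.0): coarse=0.61, ideal=0.06; AND[max(0, a+b−1)] → w = 0.00
Weighted average = (0.34·2.0 + 0.06·19.0 + 0.00·14.4 + 0.00·20.0) / (0.34 + 0.06 + 0.00 + 0.00)
  = 1.8200 / 0.4000 = 4.55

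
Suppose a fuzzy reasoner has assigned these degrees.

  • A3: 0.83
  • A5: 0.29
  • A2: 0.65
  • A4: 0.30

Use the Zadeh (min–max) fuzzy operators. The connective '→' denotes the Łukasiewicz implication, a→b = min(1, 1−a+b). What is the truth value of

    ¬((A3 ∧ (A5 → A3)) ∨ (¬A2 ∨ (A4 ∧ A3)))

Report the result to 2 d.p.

0.17

A5 → A3  [Łukasiewicz: min(1, 1−a+b)] with a=0.29, b=0.83 → 1.00
A3 ∧ (A5 → A3) = min(a, b) on (0.83, 1.00) = 0.83
¬A2 = 1 − 0.65 = 0.35
A4 ∧ A3 = min(a, b) on (0.30, 0.83) = 0.30
¬A2 ∨ (A4 ∧ A3) = max(a, b) on (0.35, 0.30) = 0.35
(A3 ∧ (A5 → A3)) ∨ (¬A2 ∨ (A4 ∧ A3)) = max(a, b) on (0.83, 0.35) = 0.83
¬((A3 ∧ (A5 → A3)) ∨ (¬A2 ∨ (A4 ∧ A3))) = 1 − 0.83 = 0.17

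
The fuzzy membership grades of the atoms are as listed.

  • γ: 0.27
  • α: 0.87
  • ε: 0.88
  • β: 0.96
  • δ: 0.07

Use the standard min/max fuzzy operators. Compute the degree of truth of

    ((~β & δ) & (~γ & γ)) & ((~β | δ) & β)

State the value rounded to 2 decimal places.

0.04

~β = 1 − 0.96 = 0.04
~β & δ = min(a, b) on (0.04, 0.07) = 0.04
~γ = 1 − 0.27 = 0.73
~γ & γ = min(a, b) on (0.73, 0.27) = 0.27
(~β & δ) & (~γ & γ) = min(a, b) on (0.04, 0.27) = 0.04
~β = 1 − 0.96 = 0.04
~β | δ = max(a, b) on (0.04, 0.07) = 0.07
(~β | δ) & β = min(a, b) on (0.07, 0.96) = 0.07
((~β & δ) & (~γ & γ)) & ((~β | δ) & β) = min(a, b) on (0.04, 0.07) = 0.04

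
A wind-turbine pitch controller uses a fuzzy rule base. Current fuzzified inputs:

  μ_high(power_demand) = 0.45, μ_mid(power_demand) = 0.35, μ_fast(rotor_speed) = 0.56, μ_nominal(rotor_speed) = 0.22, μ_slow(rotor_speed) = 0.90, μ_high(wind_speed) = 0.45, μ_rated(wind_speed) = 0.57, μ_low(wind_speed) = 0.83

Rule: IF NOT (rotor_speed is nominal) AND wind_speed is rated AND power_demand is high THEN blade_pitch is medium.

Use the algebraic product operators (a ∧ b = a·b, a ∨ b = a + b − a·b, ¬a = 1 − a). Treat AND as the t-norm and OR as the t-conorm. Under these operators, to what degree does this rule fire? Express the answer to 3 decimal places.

firing strength: ¬nominal=1−0.22=0.78, rated=0.57, high=0.45; AND[a·b] → w = 0.2001

0.200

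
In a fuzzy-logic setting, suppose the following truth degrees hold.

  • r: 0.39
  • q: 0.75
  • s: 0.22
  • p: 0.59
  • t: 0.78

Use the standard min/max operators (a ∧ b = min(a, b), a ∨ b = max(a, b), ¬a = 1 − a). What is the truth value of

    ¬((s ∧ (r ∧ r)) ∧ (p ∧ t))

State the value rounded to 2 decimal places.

r ∧ r = min(a, b) on (0.39, 0.39) = 0.39
s ∧ (r ∧ r) = min(a, b) on (0.22, 0.39) = 0.22
p ∧ t = min(a, b) on (0.59, 0.78) = 0.59
(s ∧ (r ∧ r)) ∧ (p ∧ t) = min(a, b) on (0.22, 0.59) = 0.22
¬((s ∧ (r ∧ r)) ∧ (p ∧ t)) = 1 − 0.22 = 0.78

0.78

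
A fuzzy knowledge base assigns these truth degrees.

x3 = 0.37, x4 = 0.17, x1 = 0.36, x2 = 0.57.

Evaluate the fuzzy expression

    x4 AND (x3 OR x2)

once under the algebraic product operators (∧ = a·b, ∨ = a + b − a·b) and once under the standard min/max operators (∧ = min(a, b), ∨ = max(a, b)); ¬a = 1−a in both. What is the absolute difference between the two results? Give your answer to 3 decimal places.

0.046

Under algebraic product:
  x3 OR x2 = a + b − a·b on (0.3700, 0.5700) = 0.7291
  x4 AND (x3 OR x2) = a·b on (0.1700, 0.7291) = 0.1239
  → value = 0.1239
Under standard min/max:
  x3 OR x2 = max(a, b) on (0.37, 0.57) = 0.57
  x4 AND (x3 OR x2) = min(a, b) on (0.17, 0.57) = 0.17
  → value = 0.1700
|0.1239 − 0.1700| = 0.046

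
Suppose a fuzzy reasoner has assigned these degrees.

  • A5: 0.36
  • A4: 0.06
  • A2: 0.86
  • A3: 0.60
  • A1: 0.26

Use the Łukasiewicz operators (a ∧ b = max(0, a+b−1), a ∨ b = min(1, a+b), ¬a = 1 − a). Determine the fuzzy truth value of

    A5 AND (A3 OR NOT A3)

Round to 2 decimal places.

0.36

NOT A3 = 1 − 0.60 = 0.40
A3 OR NOT A3 = min(1, a+b) on (0.60, 0.40) = 1.00
A5 AND (A3 OR NOT A3) = max(0, a+b−1) on (0.36, 1.00) = 0.36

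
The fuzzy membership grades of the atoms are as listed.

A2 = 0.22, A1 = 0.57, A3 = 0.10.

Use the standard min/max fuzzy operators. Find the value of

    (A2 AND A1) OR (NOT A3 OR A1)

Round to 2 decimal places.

0.90

A2 AND A1 = min(a, b) on (0.22, 0.57) = 0.22
NOT A3 = 1 − 0.10 = 0.90
NOT A3 OR A1 = max(a, b) on (0.90, 0.57) = 0.90
(A2 AND A1) OR (NOT A3 OR A1) = max(a, b) on (0.22, 0.90) = 0.90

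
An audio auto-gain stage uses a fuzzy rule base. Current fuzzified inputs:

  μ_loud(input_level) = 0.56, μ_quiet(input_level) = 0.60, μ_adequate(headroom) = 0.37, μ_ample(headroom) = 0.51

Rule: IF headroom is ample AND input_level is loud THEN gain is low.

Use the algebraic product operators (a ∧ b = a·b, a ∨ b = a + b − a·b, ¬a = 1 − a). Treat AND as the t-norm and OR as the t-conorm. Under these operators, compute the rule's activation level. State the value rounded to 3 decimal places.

0.286

firing strength: ample=0.51, loud=0.56; AND[a·b] → w = 0.2856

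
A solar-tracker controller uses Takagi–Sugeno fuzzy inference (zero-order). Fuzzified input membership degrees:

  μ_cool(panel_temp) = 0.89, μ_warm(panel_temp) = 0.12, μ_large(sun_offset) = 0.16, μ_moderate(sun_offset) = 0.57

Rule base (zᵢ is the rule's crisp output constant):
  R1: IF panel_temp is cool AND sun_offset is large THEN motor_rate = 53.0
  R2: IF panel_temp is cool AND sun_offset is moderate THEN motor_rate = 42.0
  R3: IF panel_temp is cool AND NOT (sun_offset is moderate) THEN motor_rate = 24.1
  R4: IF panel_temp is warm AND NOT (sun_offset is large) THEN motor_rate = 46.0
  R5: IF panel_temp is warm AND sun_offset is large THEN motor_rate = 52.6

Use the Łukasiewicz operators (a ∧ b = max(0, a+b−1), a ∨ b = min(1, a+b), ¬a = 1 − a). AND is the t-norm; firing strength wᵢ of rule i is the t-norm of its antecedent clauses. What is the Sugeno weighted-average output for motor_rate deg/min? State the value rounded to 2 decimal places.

R1 (z=53.0): cool=0.89, large=0.16; AND[max(0, a+b−1)] → w = 0.05
R2 (z=42.0): cool=0.89, moderate=0.57; AND[max(0, a+b−1)] → w = 0.46
R3 (z=24.1): cool=0.89, ¬moderate=1−0.57=0.43; AND[max(0, a+b−1)] → w = 0.32
R4 (z=46.0): warm=0.12, ¬large=1−0.16=0.84; AND[max(0, a+b−1)] → w = 0.00
R5 (z=52.6): warm=0.12, large=0.16; AND[max(0, a+b−1)] → w = 0.00
Weighted average = (0.05·53.0 + 0.46·42.0 + 0.32·24.1 + 0.00·46.0 + 0.00·52.6) / (0.05 + 0.46 + 0.32 + 0.00 + 0.00)
  = 29.6820 / 0.8300 = 35.76

35.76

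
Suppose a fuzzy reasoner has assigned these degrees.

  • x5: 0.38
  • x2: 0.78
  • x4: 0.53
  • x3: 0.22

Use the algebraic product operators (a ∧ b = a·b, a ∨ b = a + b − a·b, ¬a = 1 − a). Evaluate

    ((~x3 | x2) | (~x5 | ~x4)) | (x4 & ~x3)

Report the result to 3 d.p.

0.994

~x3 = 1 − 0.2200 = 0.7800
~x3 | x2 = a + b − a·b on (0.7800, 0.7800) = 0.9516
~x5 = 1 − 0.3800 = 0.6200
~x4 = 1 − 0.5300 = 0.4700
~x5 | ~x4 = a + b − a·b on (0.6200, 0.4700) = 0.7986
(~x3 | x2) | (~x5 | ~x4) = a + b − a·b on (0.9516, 0.7986) = 0.9903
~x3 = 1 − 0.2200 = 0.7800
x4 & ~x3 = a·b on (0.5300, 0.7800) = 0.4134
((~x3 | x2) | (~x5 | ~x4)) | (x4 & ~x3) = a + b − a·b on (0.9903, 0.4134) = 0.9943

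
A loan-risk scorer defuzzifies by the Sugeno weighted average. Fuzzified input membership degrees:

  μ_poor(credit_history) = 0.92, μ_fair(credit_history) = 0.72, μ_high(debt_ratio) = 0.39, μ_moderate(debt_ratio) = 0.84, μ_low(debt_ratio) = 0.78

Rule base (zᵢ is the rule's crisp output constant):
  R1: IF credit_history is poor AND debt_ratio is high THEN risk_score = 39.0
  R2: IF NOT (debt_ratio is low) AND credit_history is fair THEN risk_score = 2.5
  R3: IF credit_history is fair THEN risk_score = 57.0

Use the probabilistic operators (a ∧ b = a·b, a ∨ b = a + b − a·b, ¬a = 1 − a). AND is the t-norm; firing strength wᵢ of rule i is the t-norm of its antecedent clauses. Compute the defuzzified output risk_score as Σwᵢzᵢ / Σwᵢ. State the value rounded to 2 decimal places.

R1 (z=39.0): poor=0.92, high=0.39; AND[a·b] → w = 0.3588
R2 (z=2.5): ¬low=1−0.78=0.22, fair=0.72; AND[a·b] → w = 0.1584
R3 (z=57.0): fair=0.72 → w = 0.7200
Weighted average = (0.3588·39.0 + 0.1584·2.5 + 0.7200·57.0) / (0.3588 + 0.1584 + 0.7200)
  = 55.4292 / 1.2372 = 44.80

44.80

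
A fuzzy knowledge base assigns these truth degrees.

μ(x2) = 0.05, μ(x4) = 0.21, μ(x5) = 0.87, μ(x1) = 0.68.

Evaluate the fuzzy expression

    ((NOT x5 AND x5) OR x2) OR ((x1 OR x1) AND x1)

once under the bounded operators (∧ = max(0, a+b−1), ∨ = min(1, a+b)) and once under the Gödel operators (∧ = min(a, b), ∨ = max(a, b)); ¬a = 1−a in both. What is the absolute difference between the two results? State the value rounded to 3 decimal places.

Under bounded:
  NOT x5 = 1 − 0.87 = 0.13
  NOT x5 AND x5 = max(0, a+b−1) on (0.13, 0.87) = 0.00
  (NOT x5 AND x5) OR x2 = min(1, a+b) on (0.00, 0.05) = 0.05
  x1 OR x1 = min(1, a+b) on (0.68, 0.68) = 1.00
  (x1 OR x1) AND x1 = max(0, a+b−1) on (1.00, 0.68) = 0.68
  ((NOT x5 AND x5) OR x2) OR ((x1 OR x1) AND x1) = min(1, a+b) on (0.05, 0.68) = 0.73
  → value = 0.7300
Under Gödel:
  NOT x5 = 1 − 0.87 = 0.13
  NOT x5 AND x5 = min(a, b) on (0.13, 0.87) = 0.13
  (NOT x5 AND x5) OR x2 = max(a, b) on (0.13, 0.05) = 0.13
  x1 OR x1 = max(a, b) on (0.68, 0.68) = 0.68
  (x1 OR x1) AND x1 = min(a, b) on (0.68, 0.68) = 0.68
  ((NOT x5 AND x5) OR x2) OR ((x1 OR x1) AND x1) = max(a, b) on (0.13, 0.68) = 0.68
  → value = 0.6800
|0.7300 − 0.6800| = 0.050

0.050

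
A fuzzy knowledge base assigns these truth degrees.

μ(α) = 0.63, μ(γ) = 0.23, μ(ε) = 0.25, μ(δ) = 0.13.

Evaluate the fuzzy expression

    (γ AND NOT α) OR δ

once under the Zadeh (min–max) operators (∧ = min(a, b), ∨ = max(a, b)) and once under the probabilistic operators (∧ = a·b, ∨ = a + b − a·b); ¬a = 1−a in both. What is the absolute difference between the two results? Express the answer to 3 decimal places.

0.026

Under Zadeh (min–max):
  NOT α = 1 − 0.63 = 0.37
  γ AND NOT α = min(a, b) on (0.23, 0.37) = 0.23
  (γ AND NOT α) OR δ = max(a, b) on (0.23, 0.13) = 0.23
  → value = 0.2300
Under probabilistic:
  NOT α = 1 − 0.6300 = 0.3700
  γ AND NOT α = a·b on (0.2300, 0.3700) = 0.0851
  (γ AND NOT α) OR δ = a + b − a·b on (0.0851, 0.1300) = 0.2040
  → value = 0.2040
|0.2300 − 0.2040| = 0.026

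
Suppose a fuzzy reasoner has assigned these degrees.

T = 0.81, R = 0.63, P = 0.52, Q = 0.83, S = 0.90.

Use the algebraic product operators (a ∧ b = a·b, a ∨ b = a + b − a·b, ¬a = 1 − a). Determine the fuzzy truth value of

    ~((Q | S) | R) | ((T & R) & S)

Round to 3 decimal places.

0.463

Q | S = a + b − a·b on (0.8300, 0.9000) = 0.9830
(Q | S) | R = a + b − a·b on (0.9830, 0.6300) = 0.9937
~((Q | S) | R) = 1 − 0.9937 = 0.0063
T & R = a·b on (0.8100, 0.6300) = 0.5103
(T & R) & S = a·b on (0.5103, 0.9000) = 0.4593
~((Q | S) | R) | ((T & R) & S) = a + b − a·b on (0.0063, 0.4593) = 0.4627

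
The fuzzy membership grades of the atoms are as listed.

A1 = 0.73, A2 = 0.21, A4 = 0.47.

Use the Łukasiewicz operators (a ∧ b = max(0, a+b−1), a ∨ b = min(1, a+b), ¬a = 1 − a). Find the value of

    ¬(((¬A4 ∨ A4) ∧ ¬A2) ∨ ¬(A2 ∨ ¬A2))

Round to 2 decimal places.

0.21

¬A4 = 1 − 0.47 = 0.53
¬A4 ∨ A4 = min(1, a+b) on (0.53, 0.47) = 1.00
¬A2 = 1 − 0.21 = 0.79
(¬A4 ∨ A4) ∧ ¬A2 = max(0, a+b−1) on (1.00, 0.79) = 0.79
¬A2 = 1 − 0.21 = 0.79
A2 ∨ ¬A2 = min(1, a+b) on (0.21, 0.79) = 1.00
¬(A2 ∨ ¬A2) = 1 − 1.00 = 0.00
((¬A4 ∨ A4) ∧ ¬A2) ∨ ¬(A2 ∨ ¬A2) = min(1, a+b) on (0.79, 0.00) = 0.79
¬(((¬A4 ∨ A4) ∧ ¬A2) ∨ ¬(A2 ∨ ¬A2)) = 1 − 0.79 = 0.21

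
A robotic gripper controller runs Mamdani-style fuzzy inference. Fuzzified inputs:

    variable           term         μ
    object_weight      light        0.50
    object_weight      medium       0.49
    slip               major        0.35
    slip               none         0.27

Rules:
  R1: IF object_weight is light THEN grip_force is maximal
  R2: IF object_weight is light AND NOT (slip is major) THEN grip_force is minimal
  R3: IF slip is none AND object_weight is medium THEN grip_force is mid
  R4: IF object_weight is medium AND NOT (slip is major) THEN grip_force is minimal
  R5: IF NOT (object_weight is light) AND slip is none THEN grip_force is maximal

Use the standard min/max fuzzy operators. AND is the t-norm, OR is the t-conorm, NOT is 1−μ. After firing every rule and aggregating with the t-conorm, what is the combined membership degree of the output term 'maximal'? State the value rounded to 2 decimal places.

0.50

R1: light=0.50 → w = 0.50
R2: light=0.50, ¬major=1−0.35=0.65; AND[min(a, b)] → w = 0.50
R3: none=0.27, medium=0.49; AND[min(a, b)] → w = 0.27
R4: medium=0.49, ¬major=1−0.35=0.65; AND[min(a, b)] → w = 0.49
R5: ¬light=1−0.50=0.50, none=0.27; AND[min(a, b)] → w = 0.27
Rules with consequent 'maximal': {R1, R5} → strengths 0.50, 0.27
Aggregate via t-conorm [max(a, b)]: 0.50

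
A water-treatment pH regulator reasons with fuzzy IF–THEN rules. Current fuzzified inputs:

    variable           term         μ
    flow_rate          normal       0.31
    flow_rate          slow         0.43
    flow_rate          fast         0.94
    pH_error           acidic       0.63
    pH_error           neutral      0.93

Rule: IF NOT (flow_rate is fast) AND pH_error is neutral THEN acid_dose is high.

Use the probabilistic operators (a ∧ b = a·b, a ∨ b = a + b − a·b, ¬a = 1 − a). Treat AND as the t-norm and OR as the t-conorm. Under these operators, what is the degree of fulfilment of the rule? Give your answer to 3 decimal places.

firing strength: ¬fast=1−0.94=0.06, neutral=0.93; AND[a·b] → w = 0.0558

0.056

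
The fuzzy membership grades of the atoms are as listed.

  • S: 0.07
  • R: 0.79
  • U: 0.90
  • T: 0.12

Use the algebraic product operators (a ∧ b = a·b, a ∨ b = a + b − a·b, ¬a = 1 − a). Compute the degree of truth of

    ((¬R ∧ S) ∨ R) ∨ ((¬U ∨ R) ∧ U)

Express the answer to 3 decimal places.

¬R = 1 − 0.7900 = 0.2100
¬R ∧ S = a·b on (0.2100, 0.0700) = 0.0147
(¬R ∧ S) ∨ R = a + b − a·b on (0.0147, 0.7900) = 0.7931
¬U = 1 − 0.9000 = 0.1000
¬U ∨ R = a + b − a·b on (0.1000, 0.7900) = 0.8110
(¬U ∨ R) ∧ U = a·b on (0.8110, 0.9000) = 0.7299
((¬R ∧ S) ∨ R) ∨ ((¬U ∨ R) ∧ U) = a + b − a·b on (0.7931, 0.7299) = 0.9441

0.944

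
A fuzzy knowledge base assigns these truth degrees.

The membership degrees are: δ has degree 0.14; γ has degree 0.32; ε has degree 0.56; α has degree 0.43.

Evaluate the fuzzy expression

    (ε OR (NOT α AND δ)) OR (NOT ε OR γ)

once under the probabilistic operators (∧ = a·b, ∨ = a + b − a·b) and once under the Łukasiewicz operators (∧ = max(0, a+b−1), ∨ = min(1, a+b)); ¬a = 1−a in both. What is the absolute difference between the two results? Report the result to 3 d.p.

Under probabilistic:
  NOT α = 1 − 0.4300 = 0.5700
  NOT α AND δ = a·b on (0.5700, 0.1400) = 0.0798
  ε OR (NOT α AND δ) = a + b − a·b on (0.5600, 0.0798) = 0.5951
  NOT ε = 1 − 0.5600 = 0.4400
  NOT ε OR γ = a + b − a·b on (0.4400, 0.3200) = 0.6192
  (ε OR (NOT α AND δ)) OR (NOT ε OR γ) = a + b − a·b on (0.5951, 0.6192) = 0.8458
  → value = 0.8458
Under Łukasiewicz:
  NOT α = 1 − 0.43 = 0.57
  NOT α AND δ = max(0, a+b−1) on (0.57, 0.14) = 0.00
  ε OR (NOT α AND δ) = min(1, a+b) on (0.56, 0.00) = 0.56
  NOT ε = 1 − 0.56 = 0.44
  NOT ε OR γ = min(1, a+b) on (0.44, 0.32) = 0.76
  (ε OR (NOT α AND δ)) OR (NOT ε OR γ) = min(1, a+b) on (0.56, 0.76) = 1.00
  → value = 1.0000
|0.8458 − 1.0000| = 0.154

0.154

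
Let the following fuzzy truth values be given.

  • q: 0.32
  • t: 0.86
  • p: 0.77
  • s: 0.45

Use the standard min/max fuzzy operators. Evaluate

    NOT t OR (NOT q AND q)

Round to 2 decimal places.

0.32

NOT t = 1 − 0.86 = 0.14
NOT q = 1 − 0.32 = 0.68
NOT q AND q = min(a, b) on (0.68, 0.32) = 0.32
NOT t OR (NOT q AND q) = max(a, b) on (0.14, 0.32) = 0.32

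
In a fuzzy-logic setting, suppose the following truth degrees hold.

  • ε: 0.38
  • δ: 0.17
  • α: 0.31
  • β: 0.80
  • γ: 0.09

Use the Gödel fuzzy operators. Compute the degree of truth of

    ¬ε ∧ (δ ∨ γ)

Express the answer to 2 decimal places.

0.17

¬ε = 1 − 0.38 = 0.62
δ ∨ γ = max(a, b) on (0.17, 0.09) = 0.17
¬ε ∧ (δ ∨ γ) = min(a, b) on (0.62, 0.17) = 0.17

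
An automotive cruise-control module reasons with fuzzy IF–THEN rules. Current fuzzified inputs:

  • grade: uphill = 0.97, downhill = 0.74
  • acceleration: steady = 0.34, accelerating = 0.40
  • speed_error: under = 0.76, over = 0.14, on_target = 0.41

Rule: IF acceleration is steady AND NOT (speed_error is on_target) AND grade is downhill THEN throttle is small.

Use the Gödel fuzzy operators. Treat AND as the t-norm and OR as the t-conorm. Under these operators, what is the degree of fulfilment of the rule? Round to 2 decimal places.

firing strength: steady=0.34, ¬on_target=1−0.41=0.59, downhill=0.74; AND[min(a, b)] → w = 0.34

0.34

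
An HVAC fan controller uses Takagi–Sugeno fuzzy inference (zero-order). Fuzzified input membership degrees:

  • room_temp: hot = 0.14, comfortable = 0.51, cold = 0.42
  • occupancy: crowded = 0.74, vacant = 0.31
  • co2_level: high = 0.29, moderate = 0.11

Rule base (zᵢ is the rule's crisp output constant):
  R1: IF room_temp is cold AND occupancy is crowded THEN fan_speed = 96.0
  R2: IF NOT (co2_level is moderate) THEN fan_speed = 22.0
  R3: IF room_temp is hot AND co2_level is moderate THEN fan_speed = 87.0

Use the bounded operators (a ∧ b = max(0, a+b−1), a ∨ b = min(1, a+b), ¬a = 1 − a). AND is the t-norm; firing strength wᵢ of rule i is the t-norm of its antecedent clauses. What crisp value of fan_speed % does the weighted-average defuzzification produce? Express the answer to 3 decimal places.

R1 (z=96.0): cold=0.42, crowded=0.74; AND[max(0, a+b−1)] → w = 0.16
R2 (z=22.0): ¬moderate=1−0.11=0.89 → w = 0.89
R3 (z=87.0): hot=0.14, moderate=0.11; AND[max(0, a+b−1)] → w = 0.00
Weighted average = (0.16·96.0 + 0.89·22.0 + 0.00·87.0) / (0.16 + 0.89 + 0.00)
  = 34.9400 / 1.0500 = 33.276

33.276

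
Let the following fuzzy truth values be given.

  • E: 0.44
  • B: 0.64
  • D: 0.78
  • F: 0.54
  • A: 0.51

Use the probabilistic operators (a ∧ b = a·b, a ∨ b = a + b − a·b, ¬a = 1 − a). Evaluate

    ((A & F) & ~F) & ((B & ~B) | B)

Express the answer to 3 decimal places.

A & F = a·b on (0.5100, 0.5400) = 0.2754
~F = 1 − 0.5400 = 0.4600
(A & F) & ~F = a·b on (0.2754, 0.4600) = 0.1267
~B = 1 − 0.6400 = 0.3600
B & ~B = a·b on (0.6400, 0.3600) = 0.2304
(B & ~B) | B = a + b − a·b on (0.2304, 0.6400) = 0.7229
((A & F) & ~F) & ((B & ~B) | B) = a·b on (0.1267, 0.7229) = 0.0916

0.092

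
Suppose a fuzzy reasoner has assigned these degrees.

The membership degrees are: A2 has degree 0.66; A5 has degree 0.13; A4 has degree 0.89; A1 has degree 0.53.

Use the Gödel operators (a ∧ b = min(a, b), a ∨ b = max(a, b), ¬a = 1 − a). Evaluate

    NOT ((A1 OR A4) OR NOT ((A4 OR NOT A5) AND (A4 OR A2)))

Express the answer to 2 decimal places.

A1 OR A4 = max(a, b) on (0.53, 0.89) = 0.89
NOT A5 = 1 − 0.13 = 0.87
A4 OR NOT A5 = max(a, b) on (0.89, 0.87) = 0.89
A4 OR A2 = max(a, b) on (0.89, 0.66) = 0.89
(A4 OR NOT A5) AND (A4 OR A2) = min(a, b) on (0.89, 0.89) = 0.89
NOT ((A4 OR NOT A5) AND (A4 OR A2)) = 1 − 0.89 = 0.11
(A1 OR A4) OR NOT ((A4 OR NOT A5) AND (A4 OR A2)) = max(a, b) on (0.89, 0.11) = 0.89
NOT ((A1 OR A4) OR NOT ((A4 OR NOT A5) AND (A4 OR A2))) = 1 − 0.89 = 0.11

0.11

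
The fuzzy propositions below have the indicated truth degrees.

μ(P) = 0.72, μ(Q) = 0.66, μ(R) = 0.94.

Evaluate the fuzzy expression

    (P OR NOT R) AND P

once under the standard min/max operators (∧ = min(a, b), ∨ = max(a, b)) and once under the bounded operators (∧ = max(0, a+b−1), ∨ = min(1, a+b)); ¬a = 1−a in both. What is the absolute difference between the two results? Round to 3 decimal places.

Under standard min/max:
  NOT R = 1 − 0.94 = 0.06
  P OR NOT R = max(a, b) on (0.72, 0.06) = 0.72
  (P OR NOT R) AND P = min(a, b) on (0.72, 0.72) = 0.72
  → value = 0.7200
Under bounded:
  NOT R = 1 − 0.94 = 0.06
  P OR NOT R = min(1, a+b) on (0.72, 0.06) = 0.78
  (P OR NOT R) AND P = max(0, a+b−1) on (0.78, 0.72) = 0.50
  → value = 0.5000
|0.7200 − 0.5000| = 0.220

0.220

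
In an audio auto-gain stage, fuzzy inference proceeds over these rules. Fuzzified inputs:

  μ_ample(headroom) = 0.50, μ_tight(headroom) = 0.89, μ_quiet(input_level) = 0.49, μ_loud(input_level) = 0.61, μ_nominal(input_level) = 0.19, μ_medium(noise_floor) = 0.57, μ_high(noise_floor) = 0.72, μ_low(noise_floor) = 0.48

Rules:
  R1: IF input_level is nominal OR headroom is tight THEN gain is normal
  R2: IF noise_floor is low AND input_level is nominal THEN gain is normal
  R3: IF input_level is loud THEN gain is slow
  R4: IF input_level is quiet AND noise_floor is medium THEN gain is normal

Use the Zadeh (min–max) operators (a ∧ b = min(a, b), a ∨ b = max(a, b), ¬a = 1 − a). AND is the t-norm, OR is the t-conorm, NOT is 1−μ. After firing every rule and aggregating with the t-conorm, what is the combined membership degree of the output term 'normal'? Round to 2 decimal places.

R1: nominal=0.19, tight=0.89; OR[max(a, b)] → w = 0.89
R2: low=0.48, nominal=0.19; AND[min(a, b)] → w = 0.19
R3: loud=0.61 → w = 0.61
R4: quiet=0.49, medium=0.57; AND[min(a, b)] → w = 0.49
Rules with consequent 'normal': {R1, R2, R4} → strengths 0.89, 0.19, 0.49
Aggregate via t-conorm [max(a, b)]: 0.89

0.89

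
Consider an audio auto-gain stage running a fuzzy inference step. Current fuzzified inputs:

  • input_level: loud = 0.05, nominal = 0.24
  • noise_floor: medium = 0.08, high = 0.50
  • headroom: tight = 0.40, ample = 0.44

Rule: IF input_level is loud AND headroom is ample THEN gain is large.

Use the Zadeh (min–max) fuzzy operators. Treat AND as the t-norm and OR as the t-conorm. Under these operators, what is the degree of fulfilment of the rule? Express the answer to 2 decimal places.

firing strength: loud=0.05, ample=0.44; AND[min(a, b)] → w = 0.05

0.05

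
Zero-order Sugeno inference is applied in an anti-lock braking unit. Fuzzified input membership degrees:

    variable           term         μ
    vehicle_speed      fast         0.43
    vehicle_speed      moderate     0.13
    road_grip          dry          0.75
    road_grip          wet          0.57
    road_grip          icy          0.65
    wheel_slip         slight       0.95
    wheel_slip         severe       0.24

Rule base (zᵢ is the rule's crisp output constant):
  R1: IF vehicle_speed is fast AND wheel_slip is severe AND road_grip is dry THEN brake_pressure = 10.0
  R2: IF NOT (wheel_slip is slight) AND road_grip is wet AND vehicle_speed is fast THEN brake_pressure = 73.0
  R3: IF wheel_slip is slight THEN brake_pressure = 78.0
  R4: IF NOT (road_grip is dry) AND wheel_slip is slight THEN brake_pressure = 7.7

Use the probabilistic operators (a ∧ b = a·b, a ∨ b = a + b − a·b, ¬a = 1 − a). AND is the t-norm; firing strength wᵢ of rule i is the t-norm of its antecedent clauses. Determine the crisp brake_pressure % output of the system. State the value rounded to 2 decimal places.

R1 (z=10.0): fast=0.43, severe=0.24, dry=0.75; AND[a·b] → w = 0.0774
R2 (z=73.0): ¬slight=1−0.95=0.05, wet=0.57, fast=0.43; AND[a·b] → w = 0.0123
R3 (z=78.0): slight=0.95 → w = 0.9500
R4 (z=7.7): ¬dry=1−0.75=0.25, slight=0.95; AND[a·b] → w = 0.2375
Weighted average = (0.0774·10.0 + 0.0123·73.0 + 0.9500·78.0 + 0.2375·7.7) / (0.0774 + 0.0123 + 0.9500 + 0.2375)
  = 77.5974 / 1.2772 = 60.76

60.76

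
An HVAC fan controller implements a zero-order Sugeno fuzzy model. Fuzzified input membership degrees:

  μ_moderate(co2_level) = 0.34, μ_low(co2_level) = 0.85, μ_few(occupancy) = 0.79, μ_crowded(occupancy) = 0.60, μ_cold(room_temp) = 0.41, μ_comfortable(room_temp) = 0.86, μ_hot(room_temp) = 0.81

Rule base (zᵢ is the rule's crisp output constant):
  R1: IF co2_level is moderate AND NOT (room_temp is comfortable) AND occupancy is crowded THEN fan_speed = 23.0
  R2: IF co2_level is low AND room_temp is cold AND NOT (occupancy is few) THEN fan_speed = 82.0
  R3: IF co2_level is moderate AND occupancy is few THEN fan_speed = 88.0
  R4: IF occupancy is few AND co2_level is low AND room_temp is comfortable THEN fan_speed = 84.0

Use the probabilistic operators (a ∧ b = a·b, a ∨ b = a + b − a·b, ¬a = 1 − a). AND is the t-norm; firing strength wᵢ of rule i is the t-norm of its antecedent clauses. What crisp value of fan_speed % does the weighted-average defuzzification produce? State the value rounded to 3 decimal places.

R1 (z=23.0): moderate=0.34, ¬comfortable=1−0.86=0.14, crowded=0.60; AND[a·b] → w = 0.0286
R2 (z=82.0): low=0.85, cold=0.41, ¬few=1−0.79=0.21; AND[a·b] → w = 0.0732
R3 (z=88.0): moderate=0.34, few=0.79; AND[a·b] → w = 0.2686
R4 (z=84.0): few=0.79, low=0.85, comfortable=0.86; AND[a·b] → w = 0.5775
Weighted average = (0.0286·23.0 + 0.0732·82.0 + 0.2686·88.0 + 0.5775·84.0) / (0.0286 + 0.0732 + 0.2686 + 0.5775)
  = 78.8040 / 0.9478 = 83.141

83.141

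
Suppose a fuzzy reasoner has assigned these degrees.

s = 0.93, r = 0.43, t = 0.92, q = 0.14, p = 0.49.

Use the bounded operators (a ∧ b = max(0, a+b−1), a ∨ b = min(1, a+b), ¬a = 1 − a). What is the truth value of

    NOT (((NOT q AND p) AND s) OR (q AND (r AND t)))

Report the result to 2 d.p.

NOT q = 1 − 0.14 = 0.86
NOT q AND p = max(0, a+b−1) on (0.86, 0.49) = 0.35
(NOT q AND p) AND s = max(0, a+b−1) on (0.35, 0.93) = 0.28
r AND t = max(0, a+b−1) on (0.43, 0.92) = 0.35
q AND (r AND t) = max(0, a+b−1) on (0.14, 0.35) = 0.00
((NOT q AND p) AND s) OR (q AND (r AND t)) = min(1, a+b) on (0.28, 0.00) = 0.28
NOT (((NOT q AND p) AND s) OR (q AND (r AND t))) = 1 − 0.28 = 0.72

0.72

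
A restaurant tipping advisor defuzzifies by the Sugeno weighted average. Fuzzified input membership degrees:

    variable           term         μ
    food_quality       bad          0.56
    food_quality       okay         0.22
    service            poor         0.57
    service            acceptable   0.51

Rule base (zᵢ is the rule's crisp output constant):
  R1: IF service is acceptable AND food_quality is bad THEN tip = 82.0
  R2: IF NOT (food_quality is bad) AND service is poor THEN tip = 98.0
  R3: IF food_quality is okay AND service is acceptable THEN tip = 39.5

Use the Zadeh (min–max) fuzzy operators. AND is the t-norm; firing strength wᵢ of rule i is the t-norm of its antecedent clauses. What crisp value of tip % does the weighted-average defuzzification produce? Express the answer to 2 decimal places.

R1 (z=82.0): acceptable=0.51, bad=0.56; AND[min(a, b)] → w = 0.51
R2 (z=98.0): ¬bad=1−0.56=0.44, poor=0.57; AND[min(a, b)] → w = 0.44
R3 (z=39.5): okay=0.22, acceptable=0.51; AND[min(a, b)] → w = 0.22
Weighted average = (0.51·82.0 + 0.44·98.0 + 0.22·39.5) / (0.51 + 0.44 + 0.22)
  = 93.6300 / 1.1700 = 80.03

80.03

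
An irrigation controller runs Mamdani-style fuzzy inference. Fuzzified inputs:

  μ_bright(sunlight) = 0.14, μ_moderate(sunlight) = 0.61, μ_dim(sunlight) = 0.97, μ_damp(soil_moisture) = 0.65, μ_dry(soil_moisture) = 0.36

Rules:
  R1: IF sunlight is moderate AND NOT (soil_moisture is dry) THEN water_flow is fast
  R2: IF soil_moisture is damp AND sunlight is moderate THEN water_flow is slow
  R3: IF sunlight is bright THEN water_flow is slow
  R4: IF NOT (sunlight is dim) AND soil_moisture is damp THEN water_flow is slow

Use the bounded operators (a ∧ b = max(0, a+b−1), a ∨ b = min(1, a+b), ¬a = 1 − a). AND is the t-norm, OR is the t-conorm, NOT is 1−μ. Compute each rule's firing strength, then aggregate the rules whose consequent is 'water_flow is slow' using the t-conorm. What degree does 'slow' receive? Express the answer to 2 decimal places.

R1: moderate=0.61, ¬dry=1−0.36=0.64; AND[max(0, a+b−1)] → w = 0.25
R2: damp=0.65, moderate=0.61; AND[max(0, a+b−1)] → w = 0.26
R3: bright=0.14 → w = 0.14
R4: ¬dim=1−0.97=0.03, damp=0.65; AND[max(0, a+b−1)] → w = 0.00
Rules with consequent 'slow': {R2, R3, R4} → strengths 0.26, 0.14, 0.00
Aggregate via t-conorm [min(1, a+b)]: 0.40

0.40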